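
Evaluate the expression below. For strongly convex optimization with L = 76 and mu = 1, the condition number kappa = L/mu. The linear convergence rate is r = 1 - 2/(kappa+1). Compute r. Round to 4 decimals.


Step 1: Compute the condition number.
kappa = L/mu = 76/1 = 76.0
Step 2: Compute the convergence rate.
r = 1 - 2/(kappa + 1) = 1 - 2*mu/(L + mu) = (L - mu)/(L + mu) = 75/77 = 0.974


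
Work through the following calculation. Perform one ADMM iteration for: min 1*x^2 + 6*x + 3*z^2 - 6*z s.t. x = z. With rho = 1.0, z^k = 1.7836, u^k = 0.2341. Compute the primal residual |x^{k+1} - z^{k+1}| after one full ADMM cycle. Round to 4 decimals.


ADMM iteration with rho = 1.0, z^k = 1.7836, u^k = 0.2341
Step 1: x-update.
Minimize 1*x^2 + 6*x + (1.0/2)*(x - 1.7836 + 0.2341)^2
FOC: (2*1 + 1.0)*x = -6 + 1.0*(1.7836 - 0.2341)
x^{k+1} = -1.4835
Step 2: z-update.
Minimize 3*z^2 - 6*z + (1.0/2)*(-1.4835 - z + 0.2341)^2
FOC: (2*3 + 1.0)*z = 6 + 1.0*(-1.4835 + 0.2341)
z^{k+1} = 0.6787
Step 3: u-update.
u^{k+1} = 0.2341 - 1.4835 - 0.6787 = -1.9281
Step 4: Primal residual = |-1.4835 - 0.6787| = 2.1622


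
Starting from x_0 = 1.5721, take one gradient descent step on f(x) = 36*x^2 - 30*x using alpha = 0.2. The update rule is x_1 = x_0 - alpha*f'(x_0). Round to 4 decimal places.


We compute the gradient at x_0 and apply the update.
f'(x) = 72*x - 30
f'(1.5721) = 72*1.5721 - 30 = 83.1912
x_1 = 1.5721 - 0.2*83.1912 = -15.0661


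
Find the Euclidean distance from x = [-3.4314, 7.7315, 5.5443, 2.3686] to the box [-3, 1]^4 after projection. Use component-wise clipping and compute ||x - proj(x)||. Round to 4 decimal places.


Project each component onto [-3, 1].
clip(-3.4314) = -3.0, clip(7.7315) = 1.0, clip(5.5443) = 1.0, clip(2.3686) = 1.0
Projection = [-3.0, 1.0, 1.0, 1.0]
Squared diffs: [0.1861, 45.3131, 20.6507, 1.8731]
Distance = sqrt(68.023) = 8.2476


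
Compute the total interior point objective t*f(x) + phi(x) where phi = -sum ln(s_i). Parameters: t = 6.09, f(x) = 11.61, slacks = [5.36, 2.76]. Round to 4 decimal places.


Step 1: Compute log-barrier.
ln values: [1.679, 1.0152]
phi = -(1.679 + 1.0152) = -2.6942
Step 2: Compute augmented objective.
t*f(x) = 6.09*11.61 = 70.7049
Total = 70.7049 - 2.6942 = 68.0107


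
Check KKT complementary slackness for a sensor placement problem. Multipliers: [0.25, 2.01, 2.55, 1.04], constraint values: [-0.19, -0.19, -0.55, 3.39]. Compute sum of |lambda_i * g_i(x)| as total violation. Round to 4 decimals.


KKT complementary slackness check:
lambda_1 * g_1 = 0.25 * -0.19 = -0.0475
lambda_2 * g_2 = 2.01 * -0.19 = -0.3819
lambda_3 * g_3 = 2.55 * -0.55 = -1.4025
lambda_4 * g_4 = 1.04 * 3.39 = 3.5256
Total violation = 0.0475 + 0.3819 + 1.4025 + 3.5256 = 5.3575


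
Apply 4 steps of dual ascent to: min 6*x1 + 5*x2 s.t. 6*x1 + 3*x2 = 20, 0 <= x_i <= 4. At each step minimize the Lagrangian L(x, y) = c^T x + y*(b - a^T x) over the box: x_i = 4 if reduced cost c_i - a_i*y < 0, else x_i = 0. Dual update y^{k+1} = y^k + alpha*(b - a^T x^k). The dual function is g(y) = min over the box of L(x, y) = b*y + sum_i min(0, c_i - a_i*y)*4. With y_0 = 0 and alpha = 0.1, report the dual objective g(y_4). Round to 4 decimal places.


Dual ascent for LP: min 6*x1 + 5*x2, 6*x1 + 3*x2 = 20, 0 <= x_i <= 4
Step 1: y^k = 0.0, reduced costs: (6.0, 5.0)
  x^k = (0.0, 0.0), subgradient = b - a^T x = 20.0
  y^{k+1} = 0.0 + 0.1*20.0 = 2.0
Step 2: y^k = 2.0, reduced costs: (-6.0, -1.0)
  x^k = (4.0, 4.0), subgradient = b - a^T x = -16.0
  y^{k+1} = 2.0 + 0.1*-16.0 = 0.4
Step 3: y^k = 0.4, reduced costs: (3.6, 3.8)
  x^k = (0.0, 0.0), subgradient = b - a^T x = 20.0
  y^{k+1} = 0.4 + 0.1*20.0 = 2.4
Step 4: y^k = 2.4, reduced costs: (-8.4, -2.2)
  x^k = (4.0, 4.0), subgradient = b - a^T x = -16.0
  y^{k+1} = 2.4 + 0.1*-16.0 = 0.8
Dual objective at y_4 = 0.8: reduced costs (1.2, 2.6), box minimizer x = (0.0, 0.0)
g(y_4) = b*y + (c1 - a1*y)*x1 + (c2 - a2*y)*x2 = 20*0.8 + 1.2*0.0 + 2.6*0.0 = 16.0 + 0.0 + 0.0 = 16.0


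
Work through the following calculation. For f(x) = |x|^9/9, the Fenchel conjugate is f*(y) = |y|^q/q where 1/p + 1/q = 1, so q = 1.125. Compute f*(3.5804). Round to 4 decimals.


The conjugate exponent q satisfies 1/p + 1/q = 1.
p = 9, so q = 9/(9 - 1) = 1.125
|y|^q = 3.5804^1.125 = 4.1993
f*(3.5804) = 4.1993 / 1.125 = 3.7327


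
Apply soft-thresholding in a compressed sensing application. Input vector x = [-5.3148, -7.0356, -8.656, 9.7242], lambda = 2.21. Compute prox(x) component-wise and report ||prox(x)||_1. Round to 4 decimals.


Soft-thresholding with lambda = 2.21:
prox(-5.3148) = sign(-5.3148)*max(|-5.3148| - 2.21, 0) = -3.1048
prox(-7.0356) = sign(-7.0356)*max(|-7.0356| - 2.21, 0) = -4.8256
prox(-8.656) = sign(-8.656)*max(|-8.656| - 2.21, 0) = -6.446
prox(9.7242) = sign(9.7242)*max(|9.7242| - 2.21, 0) = 7.5142
prox(x) = [-3.1048, -4.8256, -6.446, 7.5142]
||prox(x)||_1 = 3.1048 + 4.8256 + 6.446 + 7.5142 = 21.8906


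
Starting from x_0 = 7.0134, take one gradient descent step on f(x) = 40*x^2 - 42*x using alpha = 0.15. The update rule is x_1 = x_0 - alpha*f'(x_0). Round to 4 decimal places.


We compute the gradient at x_0 and apply the update.
f'(x) = 80*x - 42
f'(7.0134) = 80*7.0134 - 42 = 519.072
x_1 = 7.0134 - 0.15*519.072 = -70.8474


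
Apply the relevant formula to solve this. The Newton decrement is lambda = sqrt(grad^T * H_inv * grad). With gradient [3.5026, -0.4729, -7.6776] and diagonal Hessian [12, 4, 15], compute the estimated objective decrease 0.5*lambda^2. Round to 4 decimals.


Step 1: H is diagonal, so H^(-1) * g = [0.2919, -0.1182, -0.5118].
Step 2: g^T H^(-1) g = sum_i g_i^2 / H_ii
  = (3.5026)^2/12 + (-0.4729)^2/4 + (-7.6776)^2/15
  = 1.0224 + 0.0559 + 3.9297 = 5.008
Step 3: Objective decrease = 0.5 * g^T H^(-1) g = 2.504


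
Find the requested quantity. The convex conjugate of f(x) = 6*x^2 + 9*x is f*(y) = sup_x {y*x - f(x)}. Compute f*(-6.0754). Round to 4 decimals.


f*(y) = sup_x {y*x - a*x^2 - b*x} = sup_x {(y-b)*x - a*x^2}
FOC: (y - b) - 2a*x = 0 => x* = (y - b)/(2a)
x* = (-6.0754 - 9)/(2*6) = -1.2563
f*(-6.0754) = (y-b)^2/(4a) = (-6.0754 - 9)^2/(4*6)
= 227.2677/24 = 9.4695


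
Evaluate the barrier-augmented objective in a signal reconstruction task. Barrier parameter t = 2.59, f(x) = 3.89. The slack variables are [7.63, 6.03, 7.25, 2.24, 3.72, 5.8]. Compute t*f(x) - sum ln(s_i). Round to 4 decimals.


Step 1: Compute log-barrier.
ln values: [2.0321, 1.7967, 1.981, 0.8065, 1.3137, 1.7579]
phi = -(2.0321 + 1.7967 + 1.981 + 0.8065 + 1.3137 + 1.7579) = -9.6879
Step 2: Compute augmented objective.
t*f(x) = 2.59*3.89 = 10.0751
Total = 10.0751 - 9.6879 = 0.3872


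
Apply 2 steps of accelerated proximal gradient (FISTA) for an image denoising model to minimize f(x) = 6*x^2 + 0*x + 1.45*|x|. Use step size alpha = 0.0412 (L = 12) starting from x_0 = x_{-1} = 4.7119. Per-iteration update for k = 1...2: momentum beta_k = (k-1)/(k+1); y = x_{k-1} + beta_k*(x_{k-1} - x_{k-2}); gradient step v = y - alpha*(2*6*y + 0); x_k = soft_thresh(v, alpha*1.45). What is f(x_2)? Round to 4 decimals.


FISTA on f(x) = 6*x^2 + 0*x + 1.45*|x|
L = 12, alpha = 0.0412
Iteration 1: beta = 0.0, y = 4.7119 + 0.0*(4.7119 - 4.7119) = 4.7119
  grad(y) = 56.5428, v = y - alpha*grad = 2.3823
  prox(v) = soft_thresh(2.3823, 0.0597) = 2.3226
Iteration 2: beta = 0.3333, y = 2.3226 + 0.3333*(2.3226 - 4.7119) = 1.5262
  grad(y) = 18.3139, v = y - alpha*grad = 0.7716
  prox(v) = soft_thresh(0.7716, 0.0597) = 0.7119
f(x_2) = 6*0.7119^2 + 0*0.7119 + 1.45*|0.7119| = 4.0729


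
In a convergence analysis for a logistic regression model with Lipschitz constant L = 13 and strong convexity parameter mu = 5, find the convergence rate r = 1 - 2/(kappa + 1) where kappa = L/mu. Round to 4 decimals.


Step 1: Compute the condition number.
kappa = L/mu = 13/5 = 2.6
Step 2: Compute the convergence rate.
r = 1 - 2/(kappa + 1) = 1 - 2*mu/(L + mu) = (L - mu)/(L + mu) = 8/18 = 0.4444


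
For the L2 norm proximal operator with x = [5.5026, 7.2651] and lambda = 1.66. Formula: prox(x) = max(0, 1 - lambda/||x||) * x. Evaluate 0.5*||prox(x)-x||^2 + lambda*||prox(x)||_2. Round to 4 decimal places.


Step 1: Compute ||x||.
||x|| = 9.1137
Step 2: Compute scaling factor.
scale = max(0, 1 - 1.66/9.1137) = 0.8179
Step 3: prox(x) = [4.5003, 5.9418]
||prox(x)|| = 7.4537
Step 4: Proximal objective.
0.5*||prox-x||^2 = 1.3778
lambda*||prox|| = 12.3731
Total = 13.751


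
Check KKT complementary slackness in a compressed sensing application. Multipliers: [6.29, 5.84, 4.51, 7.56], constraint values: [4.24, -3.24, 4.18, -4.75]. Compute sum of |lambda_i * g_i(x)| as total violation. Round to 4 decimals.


KKT complementary slackness check:
lambda_1 * g_1 = 6.29 * 4.24 = 26.6696
lambda_2 * g_2 = 5.84 * -3.24 = -18.9216
lambda_3 * g_3 = 4.51 * 4.18 = 18.8518
lambda_4 * g_4 = 7.56 * -4.75 = -35.91
Total violation = 26.6696 + 18.9216 + 18.8518 + 35.91 = 100.353


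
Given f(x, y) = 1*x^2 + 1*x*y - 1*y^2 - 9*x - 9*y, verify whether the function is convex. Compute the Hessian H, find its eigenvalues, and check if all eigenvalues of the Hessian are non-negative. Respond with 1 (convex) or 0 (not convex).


The Hessian of f(x,y) = 1*x^2 + 1*x*y - 1*y^2 - 9*x - 9*y is:
H = [[2, 1], [1, -2]]
Trace = 2 - 2 = 0
Determinant = 2*-2 - (1)^2 = -5
Discriminant = (0)^2 - 4*-5 = 20.0
Eigenvalues: lambda_1 = -2.2361, lambda_2 = 2.2361
The function is not convex.

0


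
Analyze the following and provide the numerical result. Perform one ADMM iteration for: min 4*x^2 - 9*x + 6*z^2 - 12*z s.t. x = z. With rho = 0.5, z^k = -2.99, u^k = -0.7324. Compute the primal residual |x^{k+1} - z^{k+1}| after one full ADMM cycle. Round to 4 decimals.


ADMM iteration with rho = 0.5, z^k = -2.99, u^k = -0.7324
Step 1: x-update.
Minimize 4*x^2 - 9*x + (0.5/2)*(x + 2.99 - 0.7324)^2
FOC: (2*4 + 0.5)*x = 9 + 0.5*(-2.99 + 0.7324)
x^{k+1} = 0.926
Step 2: z-update.
Minimize 6*z^2 - 12*z + (0.5/2)*(0.926 - z - 0.7324)^2
FOC: (2*6 + 0.5)*z = 12 + 0.5*(0.926 - 0.7324)
z^{k+1} = 0.9677
Step 3: u-update.
u^{k+1} = -0.7324 + 0.926 - 0.9677 = -0.7741
Step 4: Primal residual = |0.926 - 0.9677| = 0.0417


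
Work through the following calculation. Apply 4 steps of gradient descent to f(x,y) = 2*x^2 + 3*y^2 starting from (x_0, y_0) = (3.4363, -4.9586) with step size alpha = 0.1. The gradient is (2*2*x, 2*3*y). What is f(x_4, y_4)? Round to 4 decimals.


Gradient descent on f(x,y) = 2*x^2 + 3*y^2.
Starting point: (3.4363, -4.9586), alpha = 0.1
Step 1: grad_x = 2*2*3.4363 = 13.7452, grad_y = 2*3*-4.9586 = -29.7516
  x_1 = 3.4363 - 0.1*13.7452 = 2.0618
  y_1 = -4.9586 - 0.1*-29.7516 = -1.9834
Step 2: grad_x = 2*2*2.0618 = 8.2471, grad_y = 2*3*-1.9834 = -11.9006
  x_2 = 2.0618 - 0.1*8.2471 = 1.2371
  y_2 = -1.9834 - 0.1*-11.9006 = -0.7934
Step 3: grad_x = 2*2*1.2371 = 4.9483, grad_y = 2*3*-0.7934 = -4.7603
  x_3 = 1.2371 - 0.1*4.9483 = 0.7422
  y_3 = -0.7934 - 0.1*-4.7603 = -0.3174
Step 4: grad_x = 2*2*0.7422 = 2.969, grad_y = 2*3*-0.3174 = -1.9041
  x_4 = 0.7422 - 0.1*2.969 = 0.4453
  y_4 = -0.3174 - 0.1*-1.9041 = -0.1269
f(0.4453, -0.1269) = 2*0.4453^2 + 3*(-0.1269)^2 = 0.445


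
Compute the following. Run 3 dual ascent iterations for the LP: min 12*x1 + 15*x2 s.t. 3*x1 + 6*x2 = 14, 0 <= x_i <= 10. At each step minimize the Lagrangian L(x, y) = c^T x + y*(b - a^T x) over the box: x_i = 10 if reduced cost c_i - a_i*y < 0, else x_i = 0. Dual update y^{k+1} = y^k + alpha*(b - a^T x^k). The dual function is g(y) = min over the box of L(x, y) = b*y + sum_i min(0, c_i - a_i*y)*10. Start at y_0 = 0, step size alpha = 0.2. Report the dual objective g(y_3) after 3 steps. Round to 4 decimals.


Dual ascent for LP: min 12*x1 + 15*x2, 3*x1 + 6*x2 = 14, 0 <= x_i <= 10
Step 1: y^k = 0.0, reduced costs: (12.0, 15.0)
  x^k = (0.0, 0.0), subgradient = b - a^T x = 14.0
  y^{k+1} = 0.0 + 0.2*14.0 = 2.8
Step 2: y^k = 2.8, reduced costs: (3.6, -1.8)
  x^k = (0.0, 10.0), subgradient = b - a^T x = -46.0
  y^{k+1} = 2.8 + 0.2*-46.0 = -6.4
Step 3: y^k = -6.4, reduced costs: (31.2, 53.4)
  x^k = (0.0, 0.0), subgradient = b - a^T x = 14.0
  y^{k+1} = -6.4 + 0.2*14.0 = -3.6
Dual objective at y_3 = -3.6: reduced costs (22.8, 36.6), box minimizer x = (0.0, 0.0)
g(y_3) = b*y + (c1 - a1*y)*x1 + (c2 - a2*y)*x2 = 14*(-3.6) + 22.8*0.0 + 36.6*0.0 = -50.4 + 0.0 + 0.0 = -50.4


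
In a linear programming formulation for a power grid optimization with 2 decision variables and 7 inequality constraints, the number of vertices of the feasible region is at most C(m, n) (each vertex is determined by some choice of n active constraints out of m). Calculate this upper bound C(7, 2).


Each vertex corresponds to some choice of n active constraints out of m, so the number of vertices is at most C(m, n) = m! / (n!(m-n)!).
m = 7, n = 2
Numerator: 7 * 6
Denominator: 2! = 2
C(7, 2) = 21


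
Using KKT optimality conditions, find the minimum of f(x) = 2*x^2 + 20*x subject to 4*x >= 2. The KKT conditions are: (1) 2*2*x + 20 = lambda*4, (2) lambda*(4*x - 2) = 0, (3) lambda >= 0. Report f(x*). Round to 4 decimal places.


Step 1: Try lambda = 0 (constraint inactive).
x_unc = -20/(2*2) = -5.0
Check: 4*-5.0 = -20.0 < 2 -- violated!
Step 2: Constraint must be active: 4*x = 2
x* = 2/4 = 0.5
lambda = (2*2*0.5 + 20)/4 = 5.5
Step 3: Compute optimal value.
f(x*) = 2*0.5^2 + 20*0.5 = 10.5


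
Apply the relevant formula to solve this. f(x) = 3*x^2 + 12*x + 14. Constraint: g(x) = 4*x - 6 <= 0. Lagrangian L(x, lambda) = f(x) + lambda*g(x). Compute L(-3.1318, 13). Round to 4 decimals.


Step 1: Evaluate f(x).
f(-3.1318) = 3*(-3.1318)^2 + 12*(-3.1318) + 14 = 5.8429
Step 2: Evaluate g(x).
g(-3.1318) = 4*-3.1318 - 6 = -18.5272
Step 3: Compute Lagrangian.
L = 5.8429 + 13*-18.5272 = -235.0107


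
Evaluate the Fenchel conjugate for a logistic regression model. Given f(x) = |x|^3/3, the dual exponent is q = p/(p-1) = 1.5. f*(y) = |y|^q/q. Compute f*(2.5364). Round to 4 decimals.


The conjugate exponent q satisfies 1/p + 1/q = 1.
p = 3, so q = 3/(3 - 1) = 1.5
|y|^q = 2.5364^1.5 = 4.0395
f*(2.5364) = 4.0395 / 1.5 = 2.693


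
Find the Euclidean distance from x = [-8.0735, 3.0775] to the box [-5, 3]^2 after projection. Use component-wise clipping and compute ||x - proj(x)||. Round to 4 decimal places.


Project each component onto [-5, 3].
clip(-8.0735) = -5.0, clip(3.0775) = 3.0
Projection = [-5.0, 3.0]
Squared diffs: [9.4464, 0.006]
Distance = sqrt(9.4524) = 3.0745


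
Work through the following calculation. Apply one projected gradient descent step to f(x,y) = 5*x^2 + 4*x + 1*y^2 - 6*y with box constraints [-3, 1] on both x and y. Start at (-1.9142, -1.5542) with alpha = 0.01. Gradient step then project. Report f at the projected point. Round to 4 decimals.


Step 1: Compute gradient at (-1.9142, -1.5542).
grad_x = 2*5*-1.9142 + 4 = -15.142
grad_y = 2*1*-1.5542 - 6 = -9.1084
Step 2: Gradient step.
x_raw = -1.9142 - 0.01*-15.142 = -1.7628
y_raw = -1.5542 - 0.01*-9.1084 = -1.4631
Step 3: Project onto [-3, 1].
x_proj = clip(-1.7628) = -1.7628
y_proj = clip(-1.4631) = -1.4631
Step 4: Evaluate f.
f(-1.7628, -1.4631) = 19.4053


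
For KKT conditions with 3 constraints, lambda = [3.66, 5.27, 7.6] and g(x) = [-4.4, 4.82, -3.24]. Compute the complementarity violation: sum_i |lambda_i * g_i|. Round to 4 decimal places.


KKT complementary slackness check:
lambda_1 * g_1 = 3.66 * -4.4 = -16.104
lambda_2 * g_2 = 5.27 * 4.82 = 25.4014
lambda_3 * g_3 = 7.6 * -3.24 = -24.624
Total violation = 16.104 + 25.4014 + 24.624 = 66.1294


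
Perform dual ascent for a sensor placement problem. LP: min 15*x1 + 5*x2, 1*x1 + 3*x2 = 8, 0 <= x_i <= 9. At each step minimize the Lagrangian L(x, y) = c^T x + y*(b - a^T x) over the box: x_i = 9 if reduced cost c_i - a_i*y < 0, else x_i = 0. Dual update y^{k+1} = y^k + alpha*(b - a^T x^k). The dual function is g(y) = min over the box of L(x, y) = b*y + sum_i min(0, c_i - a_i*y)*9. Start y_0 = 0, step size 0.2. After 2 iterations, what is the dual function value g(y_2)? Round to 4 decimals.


Dual ascent for LP: min 15*x1 + 5*x2, 1*x1 + 3*x2 = 8, 0 <= x_i <= 9
Step 1: y^k = 0.0, reduced costs: (15.0, 5.0)
  x^k = (0.0, 0.0), subgradient = b - a^T x = 8.0
  y^{k+1} = 0.0 + 0.2*8.0 = 1.6
Step 2: y^k = 1.6, reduced costs: (13.4, 0.2)
  x^k = (0.0, 0.0), subgradient = b - a^T x = 8.0
  y^{k+1} = 1.6 + 0.2*8.0 = 3.2
Dual objective at y_2 = 3.2: reduced costs (11.8, -4.6), box minimizer x = (0.0, 9.0)
g(y_2) = b*y + (c1 - a1*y)*x1 + (c2 - a2*y)*x2 = 8*3.2 + 11.8*0.0 + (-4.6)*9.0 = 25.6 + 0.0 - 41.4 = -15.8


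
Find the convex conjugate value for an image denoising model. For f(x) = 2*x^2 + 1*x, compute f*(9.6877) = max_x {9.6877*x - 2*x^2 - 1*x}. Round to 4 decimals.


f*(y) = sup_x {y*x - a*x^2 - b*x} = sup_x {(y-b)*x - a*x^2}
FOC: (y - b) - 2a*x = 0 => x* = (y - b)/(2a)
x* = (9.6877 - 1)/(2*2) = 2.1719
f*(9.6877) = (y-b)^2/(4a) = (9.6877 - 1)^2/(4*2)
= 75.4761/8 = 9.4345


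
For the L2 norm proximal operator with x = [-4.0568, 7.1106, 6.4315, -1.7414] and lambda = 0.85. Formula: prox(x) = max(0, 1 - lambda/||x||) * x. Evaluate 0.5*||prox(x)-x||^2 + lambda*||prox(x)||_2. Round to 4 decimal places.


Step 1: Compute ||x||.
||x|| = 10.5553
Step 2: Compute scaling factor.
scale = max(0, 1 - 0.85/10.5553) = 0.9195
Step 3: prox(x) = [-3.7301, 6.538, 5.9136, -1.6012]
||prox(x)|| = 9.7053
Step 4: Proximal objective.
0.5*||prox-x||^2 = 0.3613
lambda*||prox|| = 8.2495
Total = 8.6108


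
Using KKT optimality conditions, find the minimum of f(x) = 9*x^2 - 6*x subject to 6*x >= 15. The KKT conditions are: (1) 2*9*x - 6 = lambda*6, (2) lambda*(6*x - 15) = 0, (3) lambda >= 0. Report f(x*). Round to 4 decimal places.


Step 1: Try lambda = 0 (constraint inactive).
x_unc = 6/(2*9) = 0.3333
Check: 6*0.3333 = 1.9998 < 15 -- violated!
Step 2: Constraint must be active: 6*x = 15
x* = 15/6 = 2.5
lambda = (2*9*2.5 - 6)/6 = 6.5
Step 3: Compute optimal value.
f(x*) = 9*2.5^2 - 6*2.5 = 41.25


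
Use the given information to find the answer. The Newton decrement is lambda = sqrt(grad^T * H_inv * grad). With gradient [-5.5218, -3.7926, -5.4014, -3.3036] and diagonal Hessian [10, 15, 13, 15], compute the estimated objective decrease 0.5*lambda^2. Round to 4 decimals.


Step 1: H is diagonal, so H^(-1) * g = [-0.5522, -0.2528, -0.4155, -0.2202].
Step 2: g^T H^(-1) g = sum_i g_i^2 / H_ii
  = (-5.5218)^2/10 + (-3.7926)^2/15 + (-5.4014)^2/13 + (-3.3036)^2/15
  = 3.049 + 0.9589 + 2.2442 + 0.7276 = 6.9798
Step 3: Objective decrease = 0.5 * g^T H^(-1) g = 3.4899


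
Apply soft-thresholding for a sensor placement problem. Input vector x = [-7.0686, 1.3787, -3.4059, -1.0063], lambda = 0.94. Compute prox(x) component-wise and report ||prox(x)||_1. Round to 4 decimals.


Soft-thresholding with lambda = 0.94:
prox(-7.0686) = sign(-7.0686)*max(|-7.0686| - 0.94, 0) = -6.1286
prox(1.3787) = sign(1.3787)*max(|1.3787| - 0.94, 0) = 0.4387
prox(-3.4059) = sign(-3.4059)*max(|-3.4059| - 0.94, 0) = -2.4659
prox(-1.0063) = sign(-1.0063)*max(|-1.0063| - 0.94, 0) = -0.0663
prox(x) = [-6.1286, 0.4387, -2.4659, -0.0663]
||prox(x)||_1 = 6.1286 + 0.4387 + 2.4659 + 0.0663 = 9.0995


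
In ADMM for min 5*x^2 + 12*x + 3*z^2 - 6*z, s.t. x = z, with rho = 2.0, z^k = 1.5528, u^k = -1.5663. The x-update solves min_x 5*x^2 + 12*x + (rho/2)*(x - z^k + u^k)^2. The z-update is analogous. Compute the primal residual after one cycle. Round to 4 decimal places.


ADMM iteration with rho = 2.0, z^k = 1.5528, u^k = -1.5663
Step 1: x-update.
Minimize 5*x^2 + 12*x + (2.0/2)*(x - 1.5528 - 1.5663)^2
FOC: (2*5 + 2.0)*x = -12 + 2.0*(1.5528 + 1.5663)
x^{k+1} = -0.4802
Step 2: z-update.
Minimize 3*z^2 - 6*z + (2.0/2)*(-0.4802 - z - 1.5663)^2
FOC: (2*3 + 2.0)*z = 6 + 2.0*(-0.4802 - 1.5663)
z^{k+1} = 0.2384
Step 3: u-update.
u^{k+1} = -1.5663 - 0.4802 - 0.2384 = -2.2848
Step 4: Primal residual = |-0.4802 - 0.2384| = 0.7185


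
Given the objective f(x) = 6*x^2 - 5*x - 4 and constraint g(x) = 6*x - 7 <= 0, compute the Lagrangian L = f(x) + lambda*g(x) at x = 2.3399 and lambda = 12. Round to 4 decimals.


Step 1: Evaluate f(x).
f(2.3399) = 6*2.3399^2 - 5*2.3399 - 4 = 17.1513
Step 2: Evaluate g(x).
g(2.3399) = 6*2.3399 - 7 = 7.0394
Step 3: Compute Lagrangian.
L = 17.1513 + 12*7.0394 = 101.6241


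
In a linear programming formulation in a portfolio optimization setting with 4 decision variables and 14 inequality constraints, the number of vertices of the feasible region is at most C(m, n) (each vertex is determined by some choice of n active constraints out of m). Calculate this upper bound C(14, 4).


Each vertex corresponds to some choice of n active constraints out of m, so the number of vertices is at most C(m, n) = m! / (n!(m-n)!).
m = 14, n = 4
Numerator: 14 * 13 * 12 * 11
Denominator: 4! = 24
C(14, 4) = 1001


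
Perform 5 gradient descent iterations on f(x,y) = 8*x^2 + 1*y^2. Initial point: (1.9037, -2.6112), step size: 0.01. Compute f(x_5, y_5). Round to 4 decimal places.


Gradient descent on f(x,y) = 8*x^2 + 1*y^2.
Starting point: (1.9037, -2.6112), alpha = 0.01
Step 1: grad_x = 2*8*1.9037 = 30.4592, grad_y = 2*1*-2.6112 = -5.2224
  x_1 = 1.9037 - 0.01*30.4592 = 1.5991
  y_1 = -2.6112 - 0.01*-5.2224 = -2.559
Step 2: grad_x = 2*8*1.5991 = 25.5857, grad_y = 2*1*-2.559 = -5.118
  x_2 = 1.5991 - 0.01*25.5857 = 1.3433
  y_2 = -2.559 - 0.01*-5.118 = -2.5078
Step 3: grad_x = 2*8*1.3433 = 21.492, grad_y = 2*1*-2.5078 = -5.0156
  x_3 = 1.3433 - 0.01*21.492 = 1.1283
  y_3 = -2.5078 - 0.01*-5.0156 = -2.4576
Step 4: grad_x = 2*8*1.1283 = 18.0533, grad_y = 2*1*-2.4576 = -4.9153
  x_4 = 1.1283 - 0.01*18.0533 = 0.9478
  y_4 = -2.4576 - 0.01*-4.9153 = -2.4085
Step 5: grad_x = 2*8*0.9478 = 15.1648, grad_y = 2*1*-2.4085 = -4.817
  x_5 = 0.9478 - 0.01*15.1648 = 0.7962
  y_5 = -2.4085 - 0.01*-4.817 = -2.3603
f(0.7962, -2.3603) = 8*0.7962^2 + 1*(-2.3603)^2 = 10.6419


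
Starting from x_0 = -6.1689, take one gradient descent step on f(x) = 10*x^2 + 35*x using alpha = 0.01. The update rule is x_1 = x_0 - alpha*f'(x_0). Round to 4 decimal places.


We compute the gradient at x_0 and apply the update.
f'(x) = 20*x + 35
f'(-6.1689) = 20*-6.1689 + 35 = -88.378
x_1 = -6.1689 - 0.01*-88.378 = -5.2851


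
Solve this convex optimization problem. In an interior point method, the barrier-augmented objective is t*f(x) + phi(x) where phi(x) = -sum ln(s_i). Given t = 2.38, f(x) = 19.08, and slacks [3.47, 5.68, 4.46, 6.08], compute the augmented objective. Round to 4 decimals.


Step 1: Compute log-barrier.
ln values: [1.2442, 1.737, 1.4951, 1.805]
phi = -(1.2442 + 1.737 + 1.4951 + 1.805) = -6.2813
Step 2: Compute augmented objective.
t*f(x) = 2.38*19.08 = 45.4104
Total = 45.4104 - 6.2813 = 39.1291


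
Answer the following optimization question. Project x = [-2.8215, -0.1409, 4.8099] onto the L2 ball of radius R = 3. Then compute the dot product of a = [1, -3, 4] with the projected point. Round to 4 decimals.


Step 1: Compute ||x|| (intermediates to 6 decimals).
||x|| = sqrt((-2.8215)^2 + (-0.1409)^2 + 4.8099^2) = 5.578159
Step 2: Project.
Since ||x|| > R, scale = R/||x|| = 3/5.578159 = 0.537812, proj(x) = scale * x
proj(x) = [-1.517437, -0.075778, 2.586822]
Step 3: Dot product.
a^T * proj(x) = 1*(-1.517437) - 3*(-0.075778) + 4*2.586822 = 9.0572


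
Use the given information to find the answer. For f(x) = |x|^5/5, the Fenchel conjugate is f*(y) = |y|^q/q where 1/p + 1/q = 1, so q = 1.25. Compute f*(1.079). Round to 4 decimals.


The conjugate exponent q satisfies 1/p + 1/q = 1.
p = 5, so q = 5/(5 - 1) = 1.25
|y|^q = 1.079^1.25 = 1.0997
f*(1.079) = 1.0997 / 1.25 = 0.8798


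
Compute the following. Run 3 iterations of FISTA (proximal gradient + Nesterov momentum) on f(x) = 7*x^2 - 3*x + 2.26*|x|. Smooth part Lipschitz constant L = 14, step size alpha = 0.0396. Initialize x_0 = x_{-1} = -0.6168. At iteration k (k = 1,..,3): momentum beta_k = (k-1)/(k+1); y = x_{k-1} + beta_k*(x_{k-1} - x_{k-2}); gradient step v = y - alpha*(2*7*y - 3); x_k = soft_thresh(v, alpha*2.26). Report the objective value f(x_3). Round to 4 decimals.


FISTA on f(x) = 7*x^2 - 3*x + 2.26*|x|
L = 14, alpha = 0.0396
Iteration 1: beta = 0.0, y = -0.6168 + 0.0*(-0.6168 + 0.6168) = -0.6168
  grad(y) = -11.6352, v = y - alpha*grad = -0.156
  prox(v) = soft_thresh(-0.156, 0.0895) = -0.0666
Iteration 2: beta = 0.3333, y = -0.0666 + 0.3333*(-0.0666 + 0.6168) = 0.1169
  grad(y) = -1.3639, v = y - alpha*grad = 0.1709
  prox(v) = soft_thresh(0.1709, 0.0895) = 0.0814
Iteration 3: beta = 0.5, y = 0.0814 + 0.5*(0.0814 + 0.0666) = 0.1553
  grad(y) = -0.8252, v = y - alpha*grad = 0.188
  prox(v) = soft_thresh(0.188, 0.0895) = 0.0985
f(x_3) = 7*0.0985^2 - 3*0.0985 + 2.26*|0.0985| = -0.005


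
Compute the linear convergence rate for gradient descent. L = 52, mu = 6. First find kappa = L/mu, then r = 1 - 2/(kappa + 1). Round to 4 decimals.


Step 1: Compute the condition number.
kappa = L/mu = 52/6 = 8.6667
Step 2: Compute the convergence rate.
r = 1 - 2/(kappa + 1) = 1 - 2*mu/(L + mu) = (L - mu)/(L + mu) = 46/58 = 0.7931


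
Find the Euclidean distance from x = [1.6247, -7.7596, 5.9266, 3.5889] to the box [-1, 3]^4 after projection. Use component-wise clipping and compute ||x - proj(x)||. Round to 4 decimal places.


Project each component onto [-1, 3].
clip(1.6247) = 1.6247, clip(-7.7596) = -1.0, clip(5.9266) = 3.0, clip(3.5889) = 3.0
Projection = [1.6247, -1.0, 3.0, 3.0]
Squared diffs: [0.0, 45.6922, 8.565, 0.3468]
Distance = sqrt(54.604) = 7.3895


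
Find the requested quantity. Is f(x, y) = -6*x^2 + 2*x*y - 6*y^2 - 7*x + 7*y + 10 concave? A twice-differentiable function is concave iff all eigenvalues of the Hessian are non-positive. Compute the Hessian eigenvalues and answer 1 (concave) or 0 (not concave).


The Hessian of f(x,y) = -6*x^2 + 2*x*y - 6*y^2 - 7*x + 7*y + 10 is:
H = [[-12, 2], [2, -12]]
Trace = -12 - 12 = -24
Determinant = -12*-12 - (2)^2 = 140
Discriminant = (-24)^2 - 4*140 = 16.0
Eigenvalues: lambda_1 = -14.0, lambda_2 = -10.0
The function is concave.

1


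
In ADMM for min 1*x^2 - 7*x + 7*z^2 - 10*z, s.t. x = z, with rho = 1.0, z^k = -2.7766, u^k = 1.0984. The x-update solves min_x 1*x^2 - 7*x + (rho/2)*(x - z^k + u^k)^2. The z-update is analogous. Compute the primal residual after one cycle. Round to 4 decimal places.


ADMM iteration with rho = 1.0, z^k = -2.7766, u^k = 1.0984
Step 1: x-update.
Minimize 1*x^2 - 7*x + (1.0/2)*(x + 2.7766 + 1.0984)^2
FOC: (2*1 + 1.0)*x = 7 + 1.0*(-2.7766 - 1.0984)
x^{k+1} = 1.0417
Step 2: z-update.
Minimize 7*z^2 - 10*z + (1.0/2)*(1.0417 - z + 1.0984)^2
FOC: (2*7 + 1.0)*z = 10 + 1.0*(1.0417 + 1.0984)
z^{k+1} = 0.8093
Step 3: u-update.
u^{k+1} = 1.0984 + 1.0417 - 0.8093 = 1.3307
Step 4: Primal residual = |1.0417 - 0.8093| = 0.2323


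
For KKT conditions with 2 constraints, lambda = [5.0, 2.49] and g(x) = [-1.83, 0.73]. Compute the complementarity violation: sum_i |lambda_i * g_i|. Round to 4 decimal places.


KKT complementary slackness check:
lambda_1 * g_1 = 5.0 * -1.83 = -9.15
lambda_2 * g_2 = 2.49 * 0.73 = 1.8177
Total violation = 9.15 + 1.8177 = 10.9677


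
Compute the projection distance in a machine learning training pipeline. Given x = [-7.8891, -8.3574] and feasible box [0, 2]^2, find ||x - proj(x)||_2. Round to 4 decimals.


Project each component onto [0, 2].
clip(-7.8891) = 0.0, clip(-8.3574) = 0.0
Projection = [0.0, 0.0]
Squared diffs: [62.2379, 69.8461]
Distance = sqrt(132.084) = 11.4928


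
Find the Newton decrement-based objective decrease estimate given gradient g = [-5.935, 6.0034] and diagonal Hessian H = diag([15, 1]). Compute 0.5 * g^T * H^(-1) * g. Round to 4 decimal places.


Step 1: H is diagonal, so H^(-1) * g = [-0.3957, 6.0034].
Step 2: g^T H^(-1) g = sum_i g_i^2 / H_ii
  = (-5.935)^2/15 + (6.0034)^2/1
  = 2.3483 + 36.0408 = 38.3891
Step 3: Objective decrease = 0.5 * g^T H^(-1) g = 19.1945


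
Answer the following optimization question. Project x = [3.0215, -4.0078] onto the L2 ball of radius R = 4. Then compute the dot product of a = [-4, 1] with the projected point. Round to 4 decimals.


Step 1: Compute ||x|| (intermediates to 6 decimals).
||x|| = sqrt(3.0215^2 + (-4.0078)^2) = 5.019156
Step 2: Project.
Since ||x|| > R, scale = R/||x|| = 4/5.019156 = 0.796947, proj(x) = scale * x
proj(x) = [2.407975, -3.194004]
Step 3: Dot product.
a^T * proj(x) = -4*2.407975 + 1*(-3.194004) = -12.8259


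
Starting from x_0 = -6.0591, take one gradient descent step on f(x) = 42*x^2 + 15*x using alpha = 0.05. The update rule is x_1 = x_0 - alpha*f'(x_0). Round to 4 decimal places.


We compute the gradient at x_0 and apply the update.
f'(x) = 84*x + 15
f'(-6.0591) = 84*-6.0591 + 15 = -493.9644
x_1 = -6.0591 - 0.05*-493.9644 = 18.6391


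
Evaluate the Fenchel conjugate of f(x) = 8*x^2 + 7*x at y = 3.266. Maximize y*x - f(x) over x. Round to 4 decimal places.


f*(y) = sup_x {y*x - a*x^2 - b*x} = sup_x {(y-b)*x - a*x^2}
FOC: (y - b) - 2a*x = 0 => x* = (y - b)/(2a)
x* = (3.266 - 7)/(2*8) = -0.2334
f*(3.266) = (y-b)^2/(4a) = (3.266 - 7)^2/(4*8)
= 13.9428/32 = 0.4357


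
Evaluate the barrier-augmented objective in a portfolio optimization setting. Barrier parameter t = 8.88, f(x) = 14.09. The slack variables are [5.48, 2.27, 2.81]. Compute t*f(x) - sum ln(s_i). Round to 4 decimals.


Step 1: Compute log-barrier.
ln values: [1.7011, 0.8198, 1.0332]
phi = -(1.7011 + 0.8198 + 1.0332) = -3.5541
Step 2: Compute augmented objective.
t*f(x) = 8.88*14.09 = 125.1192
Total = 125.1192 - 3.5541 = 121.5651


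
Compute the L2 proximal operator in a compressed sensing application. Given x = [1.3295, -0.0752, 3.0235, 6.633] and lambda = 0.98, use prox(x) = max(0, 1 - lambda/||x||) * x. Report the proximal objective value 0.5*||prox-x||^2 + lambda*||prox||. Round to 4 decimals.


Step 1: Compute ||x||.
||x|| = 7.4102
Step 2: Compute scaling factor.
scale = max(0, 1 - 0.98/7.4102) = 0.8678
Step 3: prox(x) = [1.1537, -0.0653, 2.6236, 5.7558]
||prox(x)|| = 6.4302
Step 4: Proximal objective.
0.5*||prox-x||^2 = 0.4802
lambda*||prox|| = 6.3016
Total = 6.7818


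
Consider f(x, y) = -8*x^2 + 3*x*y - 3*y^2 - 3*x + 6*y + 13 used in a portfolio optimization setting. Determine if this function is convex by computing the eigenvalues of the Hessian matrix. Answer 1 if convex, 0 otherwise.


The Hessian of f(x,y) = -8*x^2 + 3*x*y - 3*y^2 - 3*x + 6*y + 13 is:
H = [[-16, 3], [3, -6]]
Trace = -16 - 6 = -22
Determinant = -16*-6 - (3)^2 = 87
Discriminant = (-22)^2 - 4*87 = 136.0
Eigenvalues: lambda_1 = -16.831, lambda_2 = -5.169
The function is not convex.

0


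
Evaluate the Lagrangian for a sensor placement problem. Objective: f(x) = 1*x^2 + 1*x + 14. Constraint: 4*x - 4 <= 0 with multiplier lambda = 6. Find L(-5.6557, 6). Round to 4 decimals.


Step 1: Evaluate f(x).
f(-5.6557) = 1*(-5.6557)^2 + 1*(-5.6557) + 14 = 40.3312
Step 2: Evaluate g(x).
g(-5.6557) = 4*-5.6557 - 4 = -26.6228
Step 3: Compute Lagrangian.
L = 40.3312 + 6*-26.6228 = -119.4056


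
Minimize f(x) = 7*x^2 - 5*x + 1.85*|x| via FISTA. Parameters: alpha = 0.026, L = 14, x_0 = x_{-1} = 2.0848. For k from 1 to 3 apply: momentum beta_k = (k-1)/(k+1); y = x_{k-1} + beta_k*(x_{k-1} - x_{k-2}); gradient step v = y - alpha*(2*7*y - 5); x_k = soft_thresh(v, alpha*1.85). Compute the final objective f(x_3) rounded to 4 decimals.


FISTA on f(x) = 7*x^2 - 5*x + 1.85*|x|
L = 14, alpha = 0.026
Iteration 1: beta = 0.0, y = 2.0848 + 0.0*(2.0848 - 2.0848) = 2.0848
  grad(y) = 24.1872, v = y - alpha*grad = 1.4559
  prox(v) = soft_thresh(1.4559, 0.0481) = 1.4078
Iteration 2: beta = 0.3333, y = 1.4078 + 0.3333*(1.4078 - 2.0848) = 1.1822
  grad(y) = 11.5505, v = y - alpha*grad = 0.8819
  prox(v) = soft_thresh(0.8819, 0.0481) = 0.8338
Iteration 3: beta = 0.5, y = 0.8338 + 0.5*(0.8338 - 1.4078) = 0.5467
  grad(y) = 2.6542, v = y - alpha*grad = 0.4777
  prox(v) = soft_thresh(0.4777, 0.0481) = 0.4296
f(x_3) = 7*0.4296^2 - 5*0.4296 + 1.85*|0.4296| = -0.0613


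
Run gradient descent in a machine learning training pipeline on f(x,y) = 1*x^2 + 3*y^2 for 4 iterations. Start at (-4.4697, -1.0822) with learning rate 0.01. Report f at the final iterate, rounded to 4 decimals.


Gradient descent on f(x,y) = 1*x^2 + 3*y^2.
Starting point: (-4.4697, -1.0822), alpha = 0.01
Step 1: grad_x = 2*1*-4.4697 = -8.9394, grad_y = 2*3*-1.0822 = -6.4932
  x_1 = -4.4697 - 0.01*-8.9394 = -4.3803
  y_1 = -1.0822 - 0.01*-6.4932 = -1.0173
Step 2: grad_x = 2*1*-4.3803 = -8.7606, grad_y = 2*3*-1.0173 = -6.1036
  x_2 = -4.3803 - 0.01*-8.7606 = -4.2927
  y_2 = -1.0173 - 0.01*-6.1036 = -0.9562
Step 3: grad_x = 2*1*-4.2927 = -8.5854, grad_y = 2*3*-0.9562 = -5.7374
  x_3 = -4.2927 - 0.01*-8.5854 = -4.2068
  y_3 = -0.9562 - 0.01*-5.7374 = -0.8989
Step 4: grad_x = 2*1*-4.2068 = -8.4137, grad_y = 2*3*-0.8989 = -5.3931
  x_4 = -4.2068 - 0.01*-8.4137 = -4.1227
  y_4 = -0.8989 - 0.01*-5.3931 = -0.8449
f(-4.1227, -0.8449) = 1*(-4.1227)^2 + 3*(-0.8449)^2 = 19.1384


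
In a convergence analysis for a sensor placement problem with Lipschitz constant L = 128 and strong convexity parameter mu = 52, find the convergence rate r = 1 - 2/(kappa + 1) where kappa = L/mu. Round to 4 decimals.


Step 1: Compute the condition number.
kappa = L/mu = 128/52 = 2.4615
Step 2: Compute the convergence rate.
r = 1 - 2/(kappa + 1) = 1 - 2*mu/(L + mu) = (L - mu)/(L + mu) = 76/180 = 0.4222


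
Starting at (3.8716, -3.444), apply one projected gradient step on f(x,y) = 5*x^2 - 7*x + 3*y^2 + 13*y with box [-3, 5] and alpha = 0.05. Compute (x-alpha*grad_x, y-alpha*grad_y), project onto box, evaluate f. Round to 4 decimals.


Step 1: Compute gradient at (3.8716, -3.444).
grad_x = 2*5*3.8716 - 7 = 31.716
grad_y = 2*3*-3.444 + 13 = -7.664
Step 2: Gradient step.
x_raw = 3.8716 - 0.05*31.716 = 2.2858
y_raw = -3.444 - 0.05*-7.664 = -3.0608
Step 3: Project onto [-3, 5].
x_proj = clip(2.2858) = 2.2858
y_proj = clip(-3.0608) = -3.0
Step 4: Evaluate f.
f(2.2858, -3.0) = -1.8762


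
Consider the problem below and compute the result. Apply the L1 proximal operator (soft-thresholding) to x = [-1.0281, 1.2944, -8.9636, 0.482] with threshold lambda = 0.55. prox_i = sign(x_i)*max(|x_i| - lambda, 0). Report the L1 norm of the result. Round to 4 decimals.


Soft-thresholding with lambda = 0.55:
prox(-1.0281) = sign(-1.0281)*max(|-1.0281| - 0.55, 0) = -0.4781
prox(1.2944) = sign(1.2944)*max(|1.2944| - 0.55, 0) = 0.7444
prox(-8.9636) = sign(-8.9636)*max(|-8.9636| - 0.55, 0) = -8.4136
prox(0.482) = sign(0.482)*max(|0.482| - 0.55, 0) = 0.0
prox(x) = [-0.4781, 0.7444, -8.4136, 0.0]
||prox(x)||_1 = 0.4781 + 0.7444 + 8.4136 + 0.0 = 9.6361


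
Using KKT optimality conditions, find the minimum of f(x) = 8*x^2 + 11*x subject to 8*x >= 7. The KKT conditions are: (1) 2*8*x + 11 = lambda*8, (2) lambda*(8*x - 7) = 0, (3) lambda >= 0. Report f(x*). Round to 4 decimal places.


Step 1: Try lambda = 0 (constraint inactive).
x_unc = -11/(2*8) = -0.6875
Check: 8*-0.6875 = -5.5 < 7 -- violated!
Step 2: Constraint must be active: 8*x = 7
x* = 7/8 = 0.875
lambda = (2*8*0.875 + 11)/8 = 3.125
Step 3: Compute optimal value.
f(x*) = 8*0.875^2 + 11*0.875 = 15.75


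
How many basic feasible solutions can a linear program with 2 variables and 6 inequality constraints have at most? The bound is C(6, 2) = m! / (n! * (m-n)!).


Each vertex corresponds to some choice of n active constraints out of m, so the number of vertices is at most C(m, n) = m! / (n!(m-n)!).
m = 6, n = 2
Numerator: 6 * 5
Denominator: 2! = 2
C(6, 2) = 15


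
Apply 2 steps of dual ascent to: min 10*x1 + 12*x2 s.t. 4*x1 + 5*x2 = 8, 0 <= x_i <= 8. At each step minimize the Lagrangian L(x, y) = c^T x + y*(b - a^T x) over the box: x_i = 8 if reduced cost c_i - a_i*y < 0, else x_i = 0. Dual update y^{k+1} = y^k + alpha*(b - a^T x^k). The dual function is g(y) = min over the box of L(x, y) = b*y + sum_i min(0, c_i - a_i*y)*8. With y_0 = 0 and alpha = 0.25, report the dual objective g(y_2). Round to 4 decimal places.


Dual ascent for LP: min 10*x1 + 12*x2, 4*x1 + 5*x2 = 8, 0 <= x_i <= 8
Step 1: y^k = 0.0, reduced costs: (10.0, 12.0)
  x^k = (0.0, 0.0), subgradient = b - a^T x = 8.0
  y^{k+1} = 0.0 + 0.25*8.0 = 2.0
Step 2: y^k = 2.0, reduced costs: (2.0, 2.0)
  x^k = (0.0, 0.0), subgradient = b - a^T x = 8.0
  y^{k+1} = 2.0 + 0.25*8.0 = 4.0
Dual objective at y_2 = 4.0: reduced costs (-6.0, -8.0), box minimizer x = (8.0, 8.0)
g(y_2) = b*y + (c1 - a1*y)*x1 + (c2 - a2*y)*x2 = 8*4.0 + (-6.0)*8.0 + (-8.0)*8.0 = 32.0 - 48.0 - 64.0 = -80.0


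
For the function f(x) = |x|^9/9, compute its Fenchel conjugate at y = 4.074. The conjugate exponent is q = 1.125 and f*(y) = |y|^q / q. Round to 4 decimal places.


The conjugate exponent q satisfies 1/p + 1/q = 1.
p = 9, so q = 9/(9 - 1) = 1.125
|y|^q = 4.074^1.125 = 4.8559
f*(4.074) = 4.8559 / 1.125 = 4.3164


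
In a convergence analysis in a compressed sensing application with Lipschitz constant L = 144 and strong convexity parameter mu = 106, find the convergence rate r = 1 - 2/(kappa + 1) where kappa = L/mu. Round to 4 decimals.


Step 1: Compute the condition number.
kappa = L/mu = 144/106 = 1.3585
Step 2: Compute the convergence rate.
r = 1 - 2/(kappa + 1) = 1 - 2*mu/(L + mu) = (L - mu)/(L + mu) = 38/250 = 0.152


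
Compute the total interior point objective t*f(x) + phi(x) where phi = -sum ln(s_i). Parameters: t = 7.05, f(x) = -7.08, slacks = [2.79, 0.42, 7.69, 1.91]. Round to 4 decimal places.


Step 1: Compute log-barrier.
ln values: [1.026, -0.8675, 2.0399, 0.6471]
phi = -(1.026 - 0.8675 + 2.0399 + 0.6471) = -2.8456
Step 2: Compute augmented objective.
t*f(x) = 7.05*-7.08 = -49.914
Total = -49.914 - 2.8456 = -52.7596


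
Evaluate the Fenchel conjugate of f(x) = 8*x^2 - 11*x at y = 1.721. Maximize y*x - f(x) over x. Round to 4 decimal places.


f*(y) = sup_x {y*x - a*x^2 - b*x} = sup_x {(y-b)*x - a*x^2}
FOC: (y - b) - 2a*x = 0 => x* = (y - b)/(2a)
x* = (1.721 + 11)/(2*8) = 0.7951
f*(1.721) = (y-b)^2/(4a) = (1.721 + 11)^2/(4*8)
= 161.8238/32 = 5.057


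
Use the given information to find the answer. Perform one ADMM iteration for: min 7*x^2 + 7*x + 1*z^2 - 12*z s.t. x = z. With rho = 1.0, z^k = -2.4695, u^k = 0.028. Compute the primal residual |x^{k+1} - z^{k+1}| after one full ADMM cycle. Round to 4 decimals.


ADMM iteration with rho = 1.0, z^k = -2.4695, u^k = 0.028
Step 1: x-update.
Minimize 7*x^2 + 7*x + (1.0/2)*(x + 2.4695 + 0.028)^2
FOC: (2*7 + 1.0)*x = -7 + 1.0*(-2.4695 - 0.028)
x^{k+1} = -0.6332
Step 2: z-update.
Minimize 1*z^2 - 12*z + (1.0/2)*(-0.6332 - z + 0.028)^2
FOC: (2*1 + 1.0)*z = 12 + 1.0*(-0.6332 + 0.028)
z^{k+1} = 3.7983
Step 3: u-update.
u^{k+1} = 0.028 - 0.6332 - 3.7983 = -4.4034
Step 4: Primal residual = |-0.6332 - 3.7983| = 4.4314


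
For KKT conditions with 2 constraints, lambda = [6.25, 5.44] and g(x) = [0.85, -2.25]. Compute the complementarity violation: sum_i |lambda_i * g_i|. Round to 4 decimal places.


KKT complementary slackness check:
lambda_1 * g_1 = 6.25 * 0.85 = 5.3125
lambda_2 * g_2 = 5.44 * -2.25 = -12.24
Total violation = 5.3125 + 12.24 = 17.5525


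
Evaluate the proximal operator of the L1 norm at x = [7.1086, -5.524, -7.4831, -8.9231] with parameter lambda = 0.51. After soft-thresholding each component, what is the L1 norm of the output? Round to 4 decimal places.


Soft-thresholding with lambda = 0.51:
prox(7.1086) = sign(7.1086)*max(|7.1086| - 0.51, 0) = 6.5986
prox(-5.524) = sign(-5.524)*max(|-5.524| - 0.51, 0) = -5.014
prox(-7.4831) = sign(-7.4831)*max(|-7.4831| - 0.51, 0) = -6.9731
prox(-8.9231) = sign(-8.9231)*max(|-8.9231| - 0.51, 0) = -8.4131
prox(x) = [6.5986, -5.014, -6.9731, -8.4131]
||prox(x)||_1 = 6.5986 + 5.014 + 6.9731 + 8.4131 = 26.9988


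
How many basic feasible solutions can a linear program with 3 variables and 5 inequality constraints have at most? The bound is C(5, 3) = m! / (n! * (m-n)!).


Each vertex corresponds to some choice of n active constraints out of m, so the number of vertices is at most C(m, n) = m! / (n!(m-n)!).
m = 5, n = 3
Numerator: 5 * 4 * 3
Denominator: 3! = 6
C(5, 3) = 10


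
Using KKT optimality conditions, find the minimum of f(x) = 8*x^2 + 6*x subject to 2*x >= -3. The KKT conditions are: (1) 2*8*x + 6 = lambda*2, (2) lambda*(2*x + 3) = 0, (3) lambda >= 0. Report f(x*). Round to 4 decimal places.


Step 1: Try lambda = 0 (constraint inactive).
Stationarity: 2*8*x + 6 = 0
x* = -6/(2*8) = -0.375
Check constraint: 2*-0.375 = -0.75 >= -3 -- satisfied.
Step 2: Compute optimal value.
f(x*) = 8*(-0.375)^2 + 6*(-0.375) = -1.125
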